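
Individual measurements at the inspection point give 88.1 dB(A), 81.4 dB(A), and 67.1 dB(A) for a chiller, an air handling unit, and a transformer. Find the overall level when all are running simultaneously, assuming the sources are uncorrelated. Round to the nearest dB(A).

For uncorrelated sources the intensities add, so convert each level to linear form, sum, and take 10·log₁₀ of the total.
Σ 10^(L/10) = 10^(88.1/10) + 10^(81.4/10) + 10^(67.1/10) = 7.888e+08.
L_total = 10·log₁₀(7.888e+08) = 88.97 dB(A).

89 dB(A)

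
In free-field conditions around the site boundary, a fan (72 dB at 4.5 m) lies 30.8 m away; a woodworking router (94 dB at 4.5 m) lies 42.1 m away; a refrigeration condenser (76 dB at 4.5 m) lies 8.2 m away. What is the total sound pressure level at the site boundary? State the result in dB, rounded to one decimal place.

76.1 dB

First find each source's level at the receiver (point-source: −20·log₁₀(r/r_ref)), then combine on an intensity basis.
fan: 72 − 20·log₁₀(30.8/4.5) = 72 − 16.71 = 55.29 dB.
woodworking router: 94 − 20·log₁₀(42.1/4.5) = 94 − 19.42 = 74.58 dB.
refrigeration condenser: 76 − 20·log₁₀(8.2/4.5) = 76 − 5.21 = 70.79 dB.
Σ 10^(L/10) = 4.103e+07 → L_total = 10·log₁₀(4.103e+07) = 76.13 dB.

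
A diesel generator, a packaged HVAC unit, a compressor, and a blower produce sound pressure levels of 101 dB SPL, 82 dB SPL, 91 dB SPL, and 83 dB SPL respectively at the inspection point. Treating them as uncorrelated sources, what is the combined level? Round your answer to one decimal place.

Incoherent sources combine by intensity addition: L_total = 10·log₁₀(Σ 10^(L_i/10)).
Σ 10^(L/10) = 10^(101/10) + 10^(82/10) + 10^(91/10) + 10^(83/10) = 1.421e+10.
L_total = 10·log₁₀(1.421e+10) = 101.52 dB SPL.

101.5 dB SPL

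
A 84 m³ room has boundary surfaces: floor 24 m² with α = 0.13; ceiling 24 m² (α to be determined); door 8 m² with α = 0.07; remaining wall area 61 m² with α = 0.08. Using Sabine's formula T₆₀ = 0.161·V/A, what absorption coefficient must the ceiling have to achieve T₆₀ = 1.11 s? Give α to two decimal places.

A = 0.161·V/T₆₀ = 0.161·84/1.11 = 12.18 m² sabins.
Absorption from the other surfaces = 24·0.13 + 8·0.07 + 61·0.08 = 8.56 m², so the ceiling must supply 3.62 m² over 24 m².
α = 3.62/24 = 0.151.

0.15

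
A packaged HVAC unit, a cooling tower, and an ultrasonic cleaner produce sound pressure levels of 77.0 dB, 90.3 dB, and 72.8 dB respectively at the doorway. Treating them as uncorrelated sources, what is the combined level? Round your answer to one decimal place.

For uncorrelated sources the intensities add, so convert each level to linear form, sum, and take 10·log₁₀ of the total.
Σ 10^(L/10) = 10^(77.0/10) + 10^(90.3/10) + 10^(72.8/10) = 1.141e+09.
L_total = 10·log₁₀(1.141e+09) = 90.57 dB.

90.6 dB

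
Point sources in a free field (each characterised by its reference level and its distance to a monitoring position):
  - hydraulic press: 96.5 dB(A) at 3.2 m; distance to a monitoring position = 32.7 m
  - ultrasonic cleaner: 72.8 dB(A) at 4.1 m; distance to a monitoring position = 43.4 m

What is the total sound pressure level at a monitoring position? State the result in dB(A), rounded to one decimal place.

Propagate each source to the receiver with L = L_ref − 20·log₁₀(r/r_ref), then add intensities.
hydraulic press: 96.5 − 20·log₁₀(32.7/3.2) = 96.5 − 20.19 = 76.31 dB(A).
ultrasonic cleaner: 72.8 − 20·log₁₀(43.4/4.1) = 72.8 − 20.49 = 52.31 dB(A).
Σ 10^(L/10) = 4.295e+07 → L_total = 10·log₁₀(4.295e+07) = 76.33 dB(A).

76.3 dB(A)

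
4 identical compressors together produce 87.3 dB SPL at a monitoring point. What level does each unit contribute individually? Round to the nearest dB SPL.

81 dB SPL

4 equal contributions raise the level by 10·log₁₀ 4 = 6.021 dB, so each unit alone gives 87.3 − 6.021.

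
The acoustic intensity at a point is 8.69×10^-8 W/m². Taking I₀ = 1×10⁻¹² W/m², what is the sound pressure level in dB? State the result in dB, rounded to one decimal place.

49.4 dB

L = 10·log₁₀(I/I₀) = 10·log₁₀(8.69×10^-8/10⁻¹²) = 10·log₁₀(8.69×10^4).
L = 10·(0.9390 + 4) = 49.39 dB.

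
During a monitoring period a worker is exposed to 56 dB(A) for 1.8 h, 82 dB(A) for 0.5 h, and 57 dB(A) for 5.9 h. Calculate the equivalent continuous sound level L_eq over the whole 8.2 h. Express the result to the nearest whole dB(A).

The energy average is taken in the linear domain: L_eq = 10·log₁₀[(Σ tᵢ·10^(Lᵢ/10))/T], T = 8.2 h.
Σ tᵢ·10^(Lᵢ/10) = 1.8·10^(56/10) + 0.5·10^(82/10) + 5.9·10^(57/10) = 8.292e+07.
L_eq = 10·log₁₀(8.292e+07/8.2) = 70.05 dB(A).

70 dB(A)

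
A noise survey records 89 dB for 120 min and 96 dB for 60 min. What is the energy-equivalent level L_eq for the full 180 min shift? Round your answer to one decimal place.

92.7 dB

The energy average is taken in the linear domain: L_eq = 10·log₁₀[(Σ tᵢ·10^(Lᵢ/10))/T], T = 180 min.
Σ tᵢ·10^(Lᵢ/10) = 120·10^(89/10) + 60·10^(96/10) = 3.342e+11.
L_eq = 10·log₁₀(3.342e+11/180) = 92.69 dB.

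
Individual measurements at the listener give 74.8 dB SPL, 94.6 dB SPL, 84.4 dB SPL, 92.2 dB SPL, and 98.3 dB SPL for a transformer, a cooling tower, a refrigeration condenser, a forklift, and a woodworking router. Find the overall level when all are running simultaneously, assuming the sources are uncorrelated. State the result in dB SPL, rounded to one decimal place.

For uncorrelated sources the intensities add, so convert each level to linear form, sum, and take 10·log₁₀ of the total.
Σ 10^(L/10) = 10^(74.8/10) + 10^(94.6/10) + 10^(84.4/10) + 10^(92.2/10) + 10^(98.3/10) = 1.161e+10.
L_total = 10·log₁₀(1.161e+10) = 100.65 dB SPL.

100.6 dB SPL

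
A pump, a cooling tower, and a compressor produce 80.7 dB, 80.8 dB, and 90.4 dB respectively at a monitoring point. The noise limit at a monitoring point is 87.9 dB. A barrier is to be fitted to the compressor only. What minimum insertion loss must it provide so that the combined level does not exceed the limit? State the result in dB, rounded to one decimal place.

4.6 dB

Everything except the compressor sums to 10^(80.7/10) + 10^(80.8/10) = 2.377e+08 in linear terms, 83.76 dB.
The limit corresponds to 10^(87.9/10) = 6.166e+08; subtracting the fixed part leaves 3.789e+08 for the compressor, i.e. 85.79 dB.
So the compressor must be reduced from 90.4 to 85.79 dB: IL = 4.61 dB.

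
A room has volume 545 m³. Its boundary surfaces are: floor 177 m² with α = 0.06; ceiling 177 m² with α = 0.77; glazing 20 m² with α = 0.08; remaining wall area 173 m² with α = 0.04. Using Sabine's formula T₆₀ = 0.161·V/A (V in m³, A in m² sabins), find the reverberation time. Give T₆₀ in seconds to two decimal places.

A = Σ Sᵢαᵢ = 177·0.06 + 177·0.77 + 20·0.08 + 173·0.04 = 155.43 m².
T₆₀ = 0.161·V/A = 0.161·545/155.43 = 0.565 s.

0.56 s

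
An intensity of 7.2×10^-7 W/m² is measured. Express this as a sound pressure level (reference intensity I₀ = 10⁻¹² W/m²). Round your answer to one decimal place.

58.6 dB

L = 10·log₁₀(I/I₀) = 10·log₁₀(7.2×10^-7/10⁻¹²) = 10·log₁₀(7.2×10^5).
L = 10·(0.8573 + 5) = 58.57 dB.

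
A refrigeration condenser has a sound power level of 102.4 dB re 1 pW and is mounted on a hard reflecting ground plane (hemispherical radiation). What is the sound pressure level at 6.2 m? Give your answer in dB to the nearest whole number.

L_p = L_w − 10·log₁₀(2π·r²) with r = 6.2 m.
2π·r² = 241.5 m², 10·log₁₀ of that is 23.830 dB.
L_p = 102.4 − 23.830 = 78.57 dB.

79 dB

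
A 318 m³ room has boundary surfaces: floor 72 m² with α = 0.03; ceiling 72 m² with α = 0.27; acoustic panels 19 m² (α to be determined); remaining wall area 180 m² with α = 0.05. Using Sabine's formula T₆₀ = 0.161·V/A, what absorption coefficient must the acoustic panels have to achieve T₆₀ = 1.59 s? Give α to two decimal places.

0.08

Required total absorption A = 0.161·318/1.59 = 32.20 m².
Absorption from the other surfaces = 72·0.03 + 72·0.27 + 180·0.05 = 30.60 m², so the acoustic panels must supply 1.60 m² over 19 m².
α = 1.60/19 = 0.084.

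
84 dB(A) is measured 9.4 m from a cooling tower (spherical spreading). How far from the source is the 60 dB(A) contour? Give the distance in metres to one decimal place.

The 24.0 dB drop corresponds to a distance ratio of 10^(24.0/20) for a point source.
r₂ = 9.4·10^((84−60)/20) = 9.4·10^(24.0/20) = 148.98 m.

149.0 m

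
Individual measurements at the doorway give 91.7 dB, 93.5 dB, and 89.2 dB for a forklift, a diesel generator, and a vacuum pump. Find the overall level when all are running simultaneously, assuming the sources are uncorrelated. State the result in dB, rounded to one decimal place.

96.6 dB

Incoherent sources combine by intensity addition: L_total = 10·log₁₀(Σ 10^(L_i/10)).
Σ 10^(L/10) = 10^(91.7/10) + 10^(93.5/10) + 10^(89.2/10) = 4.550e+09.
L_total = 10·log₁₀(4.550e+09) = 96.58 dB.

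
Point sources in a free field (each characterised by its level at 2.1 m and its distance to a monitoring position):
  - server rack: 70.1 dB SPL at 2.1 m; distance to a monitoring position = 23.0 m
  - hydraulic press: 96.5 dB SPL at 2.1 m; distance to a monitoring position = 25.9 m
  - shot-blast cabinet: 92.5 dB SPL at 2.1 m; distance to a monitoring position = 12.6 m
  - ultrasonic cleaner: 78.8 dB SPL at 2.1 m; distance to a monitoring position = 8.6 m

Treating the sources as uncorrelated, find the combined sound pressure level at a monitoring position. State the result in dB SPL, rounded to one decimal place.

Propagate each source to the receiver with L = L_ref − 20·log₁₀(r/r_ref), then add intensities.
server rack: 70.1 − 20·log₁₀(23.0/2.1) = 70.1 − 20.79 = 49.31 dB SPL.
hydraulic press: 96.5 − 20·log₁₀(25.9/2.1) = 96.5 − 21.82 = 74.68 dB SPL.
shot-blast cabinet: 92.5 − 20·log₁₀(12.6/2.1) = 92.5 − 15.56 = 76.94 dB SPL.
ultrasonic cleaner: 78.8 − 20·log₁₀(8.6/2.1) = 78.8 − 12.25 = 66.55 dB SPL.
Σ 10^(L/10) = 8.337e+07 → L_total = 10·log₁₀(8.337e+07) = 79.21 dB SPL.

79.2 dB SPL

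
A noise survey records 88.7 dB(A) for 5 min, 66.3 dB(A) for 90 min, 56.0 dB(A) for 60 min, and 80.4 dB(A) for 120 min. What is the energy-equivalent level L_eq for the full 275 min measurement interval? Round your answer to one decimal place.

78.0 dB(A)

Weight each interval's intensity by its duration and average over T = 275 min:
Σ tᵢ·10^(Lᵢ/10) = 5·10^(88.7/10) + 90·10^(66.3/10) + 60·10^(56.0/10) + 120·10^(80.4/10) = 1.727e+10.
L_eq = 10·log₁₀(1.727e+10/275) = 77.98 dB(A).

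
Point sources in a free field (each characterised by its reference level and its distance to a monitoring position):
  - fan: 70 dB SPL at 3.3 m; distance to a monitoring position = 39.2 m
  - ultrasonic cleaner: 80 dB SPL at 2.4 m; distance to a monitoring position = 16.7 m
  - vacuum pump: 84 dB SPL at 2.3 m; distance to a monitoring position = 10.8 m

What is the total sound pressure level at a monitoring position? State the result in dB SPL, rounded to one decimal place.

71.3 dB SPL

Propagate each source to the receiver with L = L_ref − 20·log₁₀(r/r_ref), then add intensities.
fan: 70 − 20·log₁₀(39.2/3.3) = 70 − 21.50 = 48.50 dB SPL.
ultrasonic cleaner: 80 − 20·log₁₀(16.7/2.4) = 80 − 16.85 = 63.15 dB SPL.
vacuum pump: 84 − 20·log₁₀(10.8/2.3) = 84 − 13.43 = 70.57 dB SPL.
Σ 10^(L/10) = 1.353e+07 → L_total = 10·log₁₀(1.353e+07) = 71.31 dB SPL.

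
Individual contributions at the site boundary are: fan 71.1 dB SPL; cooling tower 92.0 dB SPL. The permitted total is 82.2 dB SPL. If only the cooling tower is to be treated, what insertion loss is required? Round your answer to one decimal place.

The untreated sources together contribute 10^(71.1/10) = 1.288e+07, i.e. 71.10 dB SPL.
To meet 82.2 dB SPL overall, the treated cooling tower may contribute at most 10^(82.2/10) − 1.288e+07 = 1.531e+08, i.e. 81.85 dB SPL.
Required insertion loss = 92.0 − 81.85 = 10.15 dB.

10.2 dB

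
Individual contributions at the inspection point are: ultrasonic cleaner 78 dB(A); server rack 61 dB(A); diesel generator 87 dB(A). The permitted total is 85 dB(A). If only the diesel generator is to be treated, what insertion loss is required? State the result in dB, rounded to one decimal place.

3.0 dB

Fixed contribution from the other sources: Σ 10^(L/10) = 10^(78/10) + 10^(61/10) = 6.435e+07 (78.09 dB(A)).
The limit corresponds to 10^(85/10) = 3.162e+08; subtracting the fixed part leaves 2.519e+08 for the diesel generator, i.e. 84.01 dB(A).
Required insertion loss = 87 − 84.01 = 2.99 dB.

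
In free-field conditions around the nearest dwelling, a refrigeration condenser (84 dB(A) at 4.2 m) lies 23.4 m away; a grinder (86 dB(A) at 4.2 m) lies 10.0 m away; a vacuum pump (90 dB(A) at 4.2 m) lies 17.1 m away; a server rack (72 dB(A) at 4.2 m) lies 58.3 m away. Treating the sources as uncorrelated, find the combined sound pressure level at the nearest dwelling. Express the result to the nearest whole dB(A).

81 dB(A)

Apply inverse-square spreading to bring every level to the receiver, then sum 10^(L/10).
refrigeration condenser: 84 − 20·log₁₀(23.4/4.2) = 84 − 14.92 = 69.08 dB(A).
grinder: 86 − 20·log₁₀(10.0/4.2) = 86 − 7.54 = 78.46 dB(A).
vacuum pump: 90 − 20·log₁₀(17.1/4.2) = 90 − 12.19 = 77.81 dB(A).
server rack: 72 − 20·log₁₀(58.3/4.2) = 72 − 22.85 = 49.15 dB(A).
Σ 10^(L/10) = 1.387e+08 → L_total = 10·log₁₀(1.387e+08) = 81.42 dB(A).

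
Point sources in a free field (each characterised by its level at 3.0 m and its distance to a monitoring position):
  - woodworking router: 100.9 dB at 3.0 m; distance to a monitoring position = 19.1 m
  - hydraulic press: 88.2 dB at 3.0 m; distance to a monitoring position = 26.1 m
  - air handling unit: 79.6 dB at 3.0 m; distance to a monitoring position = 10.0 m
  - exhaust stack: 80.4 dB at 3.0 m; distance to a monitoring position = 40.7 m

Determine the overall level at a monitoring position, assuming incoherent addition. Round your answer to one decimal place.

Propagate each source to the receiver with L = L_ref − 20·log₁₀(r/r_ref), then add intensities.
woodworking router: 100.9 − 20·log₁₀(19.1/3.0) = 100.9 − 16.08 = 84.82 dB.
hydraulic press: 88.2 − 20·log₁₀(26.1/3.0) = 88.2 − 18.79 = 69.41 dB.
air handling unit: 79.6 − 20·log₁₀(10.0/3.0) = 79.6 − 10.46 = 69.14 dB.
exhaust stack: 80.4 − 20·log₁₀(40.7/3.0) = 80.4 − 22.65 = 57.75 dB.
Σ 10^(L/10) = 3.210e+08 → L_total = 10·log₁₀(3.210e+08) = 85.07 dB.

85.1 dB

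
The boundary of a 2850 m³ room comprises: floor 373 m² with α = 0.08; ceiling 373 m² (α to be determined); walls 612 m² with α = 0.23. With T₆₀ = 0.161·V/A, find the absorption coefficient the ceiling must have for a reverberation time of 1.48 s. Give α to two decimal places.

0.37

From T₆₀ = 0.161·V/A, the target T₆₀ = 1.48 s needs A = 0.161·2850/1.48 = 310.03 m².
Absorption from the other surfaces = 373·0.08 + 612·0.23 = 170.60 m², so the ceiling must supply 139.43 m² over 373 m².
α = 139.43/373 = 0.374.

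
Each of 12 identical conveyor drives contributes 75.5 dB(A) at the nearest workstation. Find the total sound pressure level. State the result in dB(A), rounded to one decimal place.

86.3 dB(A)

N identical incoherent sources raise the level by 10·log₁₀ N.
L_total = 75.5 + 10·log₁₀(12) = 75.5 + 10.792 = 86.29 dB(A).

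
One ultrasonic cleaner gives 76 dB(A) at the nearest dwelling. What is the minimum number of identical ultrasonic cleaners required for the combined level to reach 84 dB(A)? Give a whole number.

7

The shortfall is 84 − 76 = 8.0 dB, and N units add 10·log₁₀ N, so need 10·log₁₀ N ≥ 8.0.
N ≥ 10^(8.0/10) = 6.310, so N = 7.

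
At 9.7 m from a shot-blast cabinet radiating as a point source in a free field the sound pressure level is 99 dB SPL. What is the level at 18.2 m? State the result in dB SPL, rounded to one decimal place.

93.5 dB SPL

For a point source, L₂ = L₁ − 20·log₁₀(r₂/r₁).
L₂ = 99 − 20·log₁₀(18.2/9.7) = 99 − 5.466 = 93.53 dB SPL.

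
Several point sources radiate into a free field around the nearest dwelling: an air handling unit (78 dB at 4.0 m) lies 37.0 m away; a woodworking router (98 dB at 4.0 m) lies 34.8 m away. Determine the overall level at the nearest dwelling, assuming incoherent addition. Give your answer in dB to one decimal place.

79.2 dB

Apply inverse-square spreading to bring every level to the receiver, then sum 10^(L/10).
air handling unit: 78 − 20·log₁₀(37.0/4.0) = 78 − 19.32 = 58.68 dB.
woodworking router: 98 − 20·log₁₀(34.8/4.0) = 98 − 18.79 = 79.21 dB.
Σ 10^(L/10) = 8.410e+07 → L_total = 10·log₁₀(8.410e+07) = 79.25 dB.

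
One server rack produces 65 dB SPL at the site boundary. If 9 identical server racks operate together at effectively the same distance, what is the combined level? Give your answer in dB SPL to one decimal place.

N identical incoherent sources raise the level by 10·log₁₀ N.
L_total = 65 + 10·log₁₀(9) = 65 + 9.542 = 74.54 dB SPL.

74.5 dB SPL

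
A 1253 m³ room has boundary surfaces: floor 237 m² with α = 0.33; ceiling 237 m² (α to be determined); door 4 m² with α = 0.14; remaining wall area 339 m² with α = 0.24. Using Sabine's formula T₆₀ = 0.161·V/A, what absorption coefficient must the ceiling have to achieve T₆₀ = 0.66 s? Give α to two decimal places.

0.61

From T₆₀ = 0.161·V/A, the target T₆₀ = 0.66 s needs A = 0.161·1253/0.66 = 305.66 m².
Absorption from the other surfaces = 237·0.33 + 4·0.14 + 339·0.24 = 160.13 m², so the ceiling must supply 145.53 m² over 237 m².
α = 145.53/237 = 0.614.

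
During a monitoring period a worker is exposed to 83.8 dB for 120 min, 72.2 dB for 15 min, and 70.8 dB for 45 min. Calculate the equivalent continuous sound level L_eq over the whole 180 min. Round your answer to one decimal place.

Weight each interval's intensity by its duration and average over T = 180 min:
Σ tᵢ·10^(Lᵢ/10) = 120·10^(83.8/10) + 15·10^(72.2/10) + 45·10^(70.8/10) = 2.958e+10.
L_eq = 10·log₁₀(2.958e+10/180) = 82.16 dB.

82.2 dB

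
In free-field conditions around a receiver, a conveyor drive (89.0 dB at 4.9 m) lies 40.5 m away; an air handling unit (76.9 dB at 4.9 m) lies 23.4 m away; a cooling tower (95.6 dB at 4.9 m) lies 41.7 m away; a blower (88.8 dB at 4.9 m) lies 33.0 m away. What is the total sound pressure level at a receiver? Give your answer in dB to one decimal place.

79.1 dB

Apply inverse-square spreading to bring every level to the receiver, then sum 10^(L/10).
conveyor drive: 89.0 − 20·log₁₀(40.5/4.9) = 89.0 − 18.35 = 70.65 dB.
air handling unit: 76.9 − 20·log₁₀(23.4/4.9) = 76.9 − 13.58 = 63.32 dB.
cooling tower: 95.6 − 20·log₁₀(41.7/4.9) = 95.6 − 18.60 = 77.00 dB.
blower: 88.8 − 20·log₁₀(33.0/4.9) = 88.8 − 16.57 = 72.23 dB.
Σ 10^(L/10) = 8.063e+07 → L_total = 10·log₁₀(8.063e+07) = 79.07 dB.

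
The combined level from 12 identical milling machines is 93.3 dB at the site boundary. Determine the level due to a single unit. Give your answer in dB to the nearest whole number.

83 dB

Dividing the total intensity by 12 lowers the level by 10·log₁₀ 12 = 10.792 dB: L₁ = 93.3 − 10.792.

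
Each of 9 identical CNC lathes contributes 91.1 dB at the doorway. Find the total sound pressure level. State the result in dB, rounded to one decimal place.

100.6 dB

With 9 equal, uncorrelated contributions the intensity is 9× that of one unit, giving a rise of 10·log₁₀ 9.
L_total = 91.1 + 10·log₁₀(9) = 91.1 + 9.542 = 100.64 dB.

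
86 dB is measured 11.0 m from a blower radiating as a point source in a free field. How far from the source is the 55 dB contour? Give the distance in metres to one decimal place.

390.3 m

Point-source spreading drops the level by 20·log₁₀(r₂/r₁); inverting, r₂/r₁ = 10^(ΔL/20).
r₂ = 11.0·10^((86−55)/20) = 11.0·10^(31.0/20) = 390.29 m.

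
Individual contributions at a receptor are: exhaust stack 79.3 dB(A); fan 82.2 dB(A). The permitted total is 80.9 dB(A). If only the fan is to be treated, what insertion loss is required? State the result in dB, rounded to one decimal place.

The untreated sources together contribute 10^(79.3/10) = 8.511e+07, i.e. 79.30 dB(A).
To meet 80.9 dB(A) overall, the treated fan may contribute at most 10^(80.9/10) − 8.511e+07 = 3.791e+07, i.e. 75.79 dB(A).
Required insertion loss = 82.2 − 75.79 = 6.41 dB.

6.4 dB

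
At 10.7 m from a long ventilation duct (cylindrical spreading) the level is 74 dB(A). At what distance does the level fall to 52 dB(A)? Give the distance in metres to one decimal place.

For a line source L₁ − L₂ = 10·log₁₀(r₂/r₁), so r₂ = r₁·10^((L₁−L₂)/10).
r₂ = 10.7·10^((74−52)/10) = 10.7·10^(22.0/10) = 1695.84 m.

1695.8 m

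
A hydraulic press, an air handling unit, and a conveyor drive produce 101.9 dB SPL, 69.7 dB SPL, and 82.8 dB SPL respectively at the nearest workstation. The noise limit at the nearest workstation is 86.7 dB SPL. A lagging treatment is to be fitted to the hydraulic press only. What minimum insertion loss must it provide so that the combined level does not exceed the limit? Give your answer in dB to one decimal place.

17.6 dB

Fixed contribution from the other sources: Σ 10^(L/10) = 10^(69.7/10) + 10^(82.8/10) = 1.999e+08 (83.01 dB SPL).
The limit corresponds to 10^(86.7/10) = 4.677e+08; subtracting the fixed part leaves 2.679e+08 for the hydraulic press, i.e. 84.28 dB SPL.
Required insertion loss = 101.9 − 84.28 = 17.62 dB.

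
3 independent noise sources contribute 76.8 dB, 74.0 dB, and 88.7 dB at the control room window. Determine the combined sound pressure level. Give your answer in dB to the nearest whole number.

89 dB

For uncorrelated sources the intensities add, so convert each level to linear form, sum, and take 10·log₁₀ of the total.
Σ 10^(L/10) = 10^(76.8/10) + 10^(74.0/10) + 10^(88.7/10) = 8.143e+08.
L_total = 10·log₁₀(8.143e+08) = 89.11 dB.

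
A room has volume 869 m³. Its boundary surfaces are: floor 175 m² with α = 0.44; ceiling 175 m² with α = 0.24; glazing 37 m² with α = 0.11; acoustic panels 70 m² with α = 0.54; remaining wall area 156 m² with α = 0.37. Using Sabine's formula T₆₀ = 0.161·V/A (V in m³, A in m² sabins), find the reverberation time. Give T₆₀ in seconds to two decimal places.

Total absorption A = 175·0.44 + 175·0.24 + 37·0.11 + 70·0.54 + 156·0.37 = 218.59 m² sabins.
T₆₀ = 0.161·V/A = 0.161·869/218.59 = 0.640 s.

0.64 s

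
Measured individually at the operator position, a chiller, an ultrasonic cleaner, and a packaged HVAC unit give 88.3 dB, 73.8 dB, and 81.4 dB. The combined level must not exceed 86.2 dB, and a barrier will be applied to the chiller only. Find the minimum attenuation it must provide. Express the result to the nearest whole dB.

4 dB

Everything except the chiller sums to 10^(73.8/10) + 10^(81.4/10) = 1.620e+08 in linear terms, 82.10 dB.
To meet 86.2 dB overall, the treated chiller may contribute at most 10^(86.2/10) − 1.620e+08 = 2.548e+08, i.e. 84.06 dB.
Required insertion loss = 88.3 − 84.06 = 4.24 dB.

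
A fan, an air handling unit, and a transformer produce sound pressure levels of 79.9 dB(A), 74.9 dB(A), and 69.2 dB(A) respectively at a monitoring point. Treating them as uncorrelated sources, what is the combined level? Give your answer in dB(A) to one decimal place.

81.4 dB(A)

Incoherent sources combine by intensity addition: L_total = 10·log₁₀(Σ 10^(L_i/10)).
Σ 10^(L/10) = 10^(79.9/10) + 10^(74.9/10) + 10^(69.2/10) = 1.369e+08.
L_total = 10·log₁₀(1.369e+08) = 81.37 dB(A).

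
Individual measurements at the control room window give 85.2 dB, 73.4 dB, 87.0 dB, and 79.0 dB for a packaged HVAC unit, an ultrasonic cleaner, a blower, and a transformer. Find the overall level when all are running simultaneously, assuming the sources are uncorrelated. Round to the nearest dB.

90 dB

Incoherent sources combine by intensity addition: L_total = 10·log₁₀(Σ 10^(L_i/10)).
Σ 10^(L/10) = 10^(85.2/10) + 10^(73.4/10) + 10^(87.0/10) + 10^(79.0/10) = 9.336e+08.
L_total = 10·log₁₀(9.336e+08) = 89.70 dB.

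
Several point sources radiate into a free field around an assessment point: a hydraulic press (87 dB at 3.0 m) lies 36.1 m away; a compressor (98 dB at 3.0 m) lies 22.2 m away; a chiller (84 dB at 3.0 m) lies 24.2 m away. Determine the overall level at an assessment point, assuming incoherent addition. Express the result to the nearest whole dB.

81 dB

First find each source's level at the receiver (point-source: −20·log₁₀(r/r_ref)), then combine on an intensity basis.
hydraulic press: 87 − 20·log₁₀(36.1/3.0) = 87 − 21.61 = 65.39 dB.
compressor: 98 − 20·log₁₀(22.2/3.0) = 98 − 17.38 = 80.62 dB.
chiller: 84 − 20·log₁₀(24.2/3.0) = 84 − 18.13 = 65.87 dB.
Σ 10^(L/10) = 1.225e+08 → L_total = 10·log₁₀(1.225e+08) = 80.88 dB.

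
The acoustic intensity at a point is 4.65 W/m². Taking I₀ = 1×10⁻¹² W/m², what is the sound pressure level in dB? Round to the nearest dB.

127 dB

L = 10·log₁₀(I/I₀) = 10·log₁₀(4.65/10⁻¹²) = 10·log₁₀(4.65×10^12).
L = 10·(0.6675 + 12) = 126.67 dB.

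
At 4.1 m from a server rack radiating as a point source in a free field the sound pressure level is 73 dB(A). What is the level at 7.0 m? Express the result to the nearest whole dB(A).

Point-source attenuation: ΔL = 20·log₁₀(r₂/r₁) = 20·log₁₀(7.0/4.1) = 4.646 dB.
L₂ = 73 − 20·log₁₀(7.0/4.1) = 73 − 4.646 = 68.35 dB(A).

68 dB(A)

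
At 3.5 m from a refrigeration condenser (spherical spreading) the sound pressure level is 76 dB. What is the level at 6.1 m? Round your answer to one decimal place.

71.2 dB

Point-source attenuation: ΔL = 20·log₁₀(r₂/r₁) = 20·log₁₀(6.1/3.5) = 4.825 dB.
L₂ = 76 − 20·log₁₀(6.1/3.5) = 76 − 4.825 = 71.17 dB.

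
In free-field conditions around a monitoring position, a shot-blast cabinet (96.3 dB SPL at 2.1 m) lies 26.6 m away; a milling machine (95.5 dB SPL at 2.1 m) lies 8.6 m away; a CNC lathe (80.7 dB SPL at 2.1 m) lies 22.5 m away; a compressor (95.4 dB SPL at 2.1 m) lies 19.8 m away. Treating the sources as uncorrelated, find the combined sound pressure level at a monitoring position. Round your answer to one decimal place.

84.4 dB SPL

Apply inverse-square spreading to bring every level to the receiver, then sum 10^(L/10).
shot-blast cabinet: 96.3 − 20·log₁₀(26.6/2.1) = 96.3 − 22.05 = 74.25 dB SPL.
milling machine: 95.5 − 20·log₁₀(8.6/2.1) = 95.5 − 12.25 = 83.25 dB SPL.
CNC lathe: 80.7 − 20·log₁₀(22.5/2.1) = 80.7 − 20.60 = 60.10 dB SPL.
compressor: 95.4 − 20·log₁₀(19.8/2.1) = 95.4 − 19.49 = 75.91 dB SPL.
Σ 10^(L/10) = 2.782e+08 → L_total = 10·log₁₀(2.782e+08) = 84.44 dB SPL.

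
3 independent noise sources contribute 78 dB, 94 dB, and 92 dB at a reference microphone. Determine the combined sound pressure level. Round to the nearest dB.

96 dB

For uncorrelated sources the intensities add, so convert each level to linear form, sum, and take 10·log₁₀ of the total.
Σ 10^(L/10) = 10^(78/10) + 10^(94/10) + 10^(92/10) = 4.160e+09.
L_total = 10·log₁₀(4.160e+09) = 96.19 dB.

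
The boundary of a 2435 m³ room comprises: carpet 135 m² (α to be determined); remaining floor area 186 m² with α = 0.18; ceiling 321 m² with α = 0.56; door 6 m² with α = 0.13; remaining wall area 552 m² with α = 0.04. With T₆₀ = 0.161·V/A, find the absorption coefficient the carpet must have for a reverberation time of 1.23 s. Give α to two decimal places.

0.61

Required total absorption A = 0.161·2435/1.23 = 318.73 m².
Absorption from the other surfaces = 186·0.18 + 321·0.56 + 6·0.13 + 552·0.04 = 236.10 m², so the carpet must supply 82.63 m² over 135 m².
α = 82.63/135 = 0.612.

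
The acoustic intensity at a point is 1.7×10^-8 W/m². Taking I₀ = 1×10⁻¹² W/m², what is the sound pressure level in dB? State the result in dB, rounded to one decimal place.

Dividing by I₀ shifts the exponent by 12: I/I₀ = 1.7×10^4.
L = 10·(0.2304 + 4) = 42.30 dB.

42.3 dB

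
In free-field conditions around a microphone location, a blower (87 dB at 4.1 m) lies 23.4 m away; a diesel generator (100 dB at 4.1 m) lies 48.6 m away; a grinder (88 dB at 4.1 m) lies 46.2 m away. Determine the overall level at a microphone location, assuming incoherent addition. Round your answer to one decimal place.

79.6 dB

Apply inverse-square spreading to bring every level to the receiver, then sum 10^(L/10).
blower: 87 − 20·log₁₀(23.4/4.1) = 87 − 15.13 = 71.87 dB.
diesel generator: 100 − 20·log₁₀(48.6/4.1) = 100 − 21.48 = 78.52 dB.
grinder: 88 − 20·log₁₀(46.2/4.1) = 88 − 21.04 = 66.96 dB.
Σ 10^(L/10) = 9.153e+07 → L_total = 10·log₁₀(9.153e+07) = 79.62 dB.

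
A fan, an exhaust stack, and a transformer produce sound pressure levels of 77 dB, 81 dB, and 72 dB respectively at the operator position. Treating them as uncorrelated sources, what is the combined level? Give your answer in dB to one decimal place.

82.8 dB

Incoherent sources combine by intensity addition: L_total = 10·log₁₀(Σ 10^(L_i/10)).
Σ 10^(L/10) = 10^(77/10) + 10^(81/10) + 10^(72/10) = 1.919e+08.
L_total = 10·log₁₀(1.919e+08) = 82.83 dB.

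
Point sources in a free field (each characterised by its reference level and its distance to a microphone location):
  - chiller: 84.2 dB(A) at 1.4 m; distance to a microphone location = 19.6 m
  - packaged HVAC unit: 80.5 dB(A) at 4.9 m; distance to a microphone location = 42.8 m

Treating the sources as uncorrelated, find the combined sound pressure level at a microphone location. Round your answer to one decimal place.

64.5 dB(A)

Propagate each source to the receiver with L = L_ref − 20·log₁₀(r/r_ref), then add intensities.
chiller: 84.2 − 20·log₁₀(19.6/1.4) = 84.2 − 22.92 = 61.28 dB(A).
packaged HVAC unit: 80.5 − 20·log₁₀(42.8/4.9) = 80.5 − 18.82 = 61.68 dB(A).
Σ 10^(L/10) = 2.813e+06 → L_total = 10·log₁₀(2.813e+06) = 64.49 dB(A).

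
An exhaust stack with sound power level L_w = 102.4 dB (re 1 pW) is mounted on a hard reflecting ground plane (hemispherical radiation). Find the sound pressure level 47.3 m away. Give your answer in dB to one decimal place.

Free-field hemispherical radiation: L_p = L_w − 10·log₁₀(2π·r²), r = 47.3 m.
2π·r² = 1.406e+04 m², 10·log₁₀ of that is 41.479 dB.
L_p = 102.4 − 41.479 = 60.92 dB.

60.9 dB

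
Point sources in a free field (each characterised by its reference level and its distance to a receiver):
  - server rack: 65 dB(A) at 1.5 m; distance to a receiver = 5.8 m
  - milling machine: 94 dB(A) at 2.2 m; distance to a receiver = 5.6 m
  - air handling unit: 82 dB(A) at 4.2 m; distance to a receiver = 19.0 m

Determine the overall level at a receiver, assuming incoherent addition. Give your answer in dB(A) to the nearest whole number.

Propagate each source to the receiver with L = L_ref − 20·log₁₀(r/r_ref), then add intensities.
server rack: 65 − 20·log₁₀(5.8/1.5) = 65 − 11.75 = 53.25 dB(A).
milling machine: 94 − 20·log₁₀(5.6/2.2) = 94 − 8.12 = 85.88 dB(A).
air handling unit: 82 − 20·log₁₀(19.0/4.2) = 82 − 13.11 = 68.89 dB(A).
Σ 10^(L/10) = 3.956e+08 → L_total = 10·log₁₀(3.956e+08) = 85.97 dB(A).

86 dB(A)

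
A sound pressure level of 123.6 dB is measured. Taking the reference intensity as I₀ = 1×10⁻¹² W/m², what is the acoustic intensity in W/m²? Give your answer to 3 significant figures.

L = 10·log₁₀(I/I₀) ⇒ I = I₀·10^(L/10) = 10⁻¹² × 10^12.36.

2.29 W/m²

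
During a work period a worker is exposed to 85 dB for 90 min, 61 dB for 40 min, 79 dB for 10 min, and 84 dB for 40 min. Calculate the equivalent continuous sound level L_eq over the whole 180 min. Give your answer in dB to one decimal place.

Weight each interval's intensity by its duration and average over T = 180 min:
Σ tᵢ·10^(Lᵢ/10) = 90·10^(85/10) + 40·10^(61/10) + 10·10^(79/10) + 40·10^(84/10) = 3.935e+10.
L_eq = 10·log₁₀(3.935e+10/180) = 83.40 dB.

83.4 dB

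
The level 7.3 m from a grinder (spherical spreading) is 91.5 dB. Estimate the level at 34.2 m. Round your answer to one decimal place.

For a point source, L₂ = L₁ − 20·log₁₀(r₂/r₁).
L₂ = 91.5 − 20·log₁₀(34.2/7.3) = 91.5 − 13.414 = 78.09 dB.

78.1 dB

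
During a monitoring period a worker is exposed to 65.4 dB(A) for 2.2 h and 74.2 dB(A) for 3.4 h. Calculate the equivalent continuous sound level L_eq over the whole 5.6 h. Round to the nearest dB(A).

72 dB(A)

L_eq = 10·log₁₀[(1/T)·Σ tᵢ·10^(Lᵢ/10)] with T = 5.6 h.
Σ tᵢ·10^(Lᵢ/10) = 2.2·10^(65.4/10) + 3.4·10^(74.2/10) = 9.706e+07.
L_eq = 10·log₁₀(9.706e+07/5.6) = 72.39 dB(A).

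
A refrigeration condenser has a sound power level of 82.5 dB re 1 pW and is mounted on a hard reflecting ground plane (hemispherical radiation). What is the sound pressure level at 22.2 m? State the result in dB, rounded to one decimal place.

The power spreads over a hemisphere of area 2π·r², so L_p = L_w − 10·log₁₀(2π·r²).
2π·r² = 3097 m², 10·log₁₀ of that is 34.909 dB.
L_p = 82.5 − 34.909 = 47.59 dB.

47.6 dB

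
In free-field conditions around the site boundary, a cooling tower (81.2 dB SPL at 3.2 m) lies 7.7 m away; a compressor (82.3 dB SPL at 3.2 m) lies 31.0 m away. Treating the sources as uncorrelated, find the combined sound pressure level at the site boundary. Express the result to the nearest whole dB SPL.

74 dB SPL

Propagate each source to the receiver with L = L_ref − 20·log₁₀(r/r_ref), then add intensities.
cooling tower: 81.2 − 20·log₁₀(7.7/3.2) = 81.2 − 7.63 = 73.57 dB SPL.
compressor: 82.3 − 20·log₁₀(31.0/3.2) = 82.3 − 19.72 = 62.58 dB SPL.
Σ 10^(L/10) = 2.458e+07 → L_total = 10·log₁₀(2.458e+07) = 73.91 dB SPL.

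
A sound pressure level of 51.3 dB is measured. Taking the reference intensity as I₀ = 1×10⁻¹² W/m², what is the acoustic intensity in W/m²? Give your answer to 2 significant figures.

L = 10·log₁₀(I/I₀) ⇒ I = I₀·10^(L/10) = 10⁻¹² × 10^5.13.

1.3e-07 W/m²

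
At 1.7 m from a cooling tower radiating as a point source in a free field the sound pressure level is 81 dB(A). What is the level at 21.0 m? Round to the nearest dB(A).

59 dB(A)

Spherical spreading from a point source gives a 20·log₁₀(r₂/r₁) drop.
L₂ = 81 − 20·log₁₀(21.0/1.7) = 81 − 21.835 = 59.16 dB(A).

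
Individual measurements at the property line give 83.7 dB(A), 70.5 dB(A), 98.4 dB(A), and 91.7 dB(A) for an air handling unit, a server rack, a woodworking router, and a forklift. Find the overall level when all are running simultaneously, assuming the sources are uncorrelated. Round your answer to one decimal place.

Incoherent sources combine by intensity addition: L_total = 10·log₁₀(Σ 10^(L_i/10)).
Σ 10^(L/10) = 10^(83.7/10) + 10^(70.5/10) + 10^(98.4/10) + 10^(91.7/10) = 8.643e+09.
L_total = 10·log₁₀(8.643e+09) = 99.37 dB(A).

99.4 dB(A)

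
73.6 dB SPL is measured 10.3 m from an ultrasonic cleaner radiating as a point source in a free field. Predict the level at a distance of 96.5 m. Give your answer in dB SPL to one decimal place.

54.2 dB SPL

For a point source, L₂ = L₁ − 20·log₁₀(r₂/r₁).
L₂ = 73.6 − 20·log₁₀(96.5/10.3) = 73.6 − 19.434 = 54.17 dB SPL.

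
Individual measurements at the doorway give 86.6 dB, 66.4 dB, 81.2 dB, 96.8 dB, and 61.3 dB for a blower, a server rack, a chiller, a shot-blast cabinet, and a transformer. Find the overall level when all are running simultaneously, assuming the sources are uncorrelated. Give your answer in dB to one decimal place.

Incoherent sources combine by intensity addition: L_total = 10·log₁₀(Σ 10^(L_i/10)).
Σ 10^(L/10) = 10^(86.6/10) + 10^(66.4/10) + 10^(81.2/10) + 10^(96.8/10) + 10^(61.3/10) = 5.381e+09.
L_total = 10·log₁₀(5.381e+09) = 97.31 dB.

97.3 dB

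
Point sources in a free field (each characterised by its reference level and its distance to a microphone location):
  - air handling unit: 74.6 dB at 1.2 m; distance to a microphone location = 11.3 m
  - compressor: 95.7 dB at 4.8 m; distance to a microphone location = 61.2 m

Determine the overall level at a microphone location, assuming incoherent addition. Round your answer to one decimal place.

73.7 dB

Propagate each source to the receiver with L = L_ref − 20·log₁₀(r/r_ref), then add intensities.
air handling unit: 74.6 − 20·log₁₀(11.3/1.2) = 74.6 − 19.48 = 55.12 dB.
compressor: 95.7 − 20·log₁₀(61.2/4.8) = 95.7 − 22.11 = 73.59 dB.
Σ 10^(L/10) = 2.318e+07 → L_total = 10·log₁₀(2.318e+07) = 73.65 dB.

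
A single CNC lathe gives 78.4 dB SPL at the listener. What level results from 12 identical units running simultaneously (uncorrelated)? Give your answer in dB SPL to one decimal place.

89.2 dB SPL

With 12 equal, uncorrelated contributions the intensity is 12× that of one unit, giving a rise of 10·log₁₀ 12.
L_total = 78.4 + 10·log₁₀(12) = 78.4 + 10.792 = 89.19 dB SPL.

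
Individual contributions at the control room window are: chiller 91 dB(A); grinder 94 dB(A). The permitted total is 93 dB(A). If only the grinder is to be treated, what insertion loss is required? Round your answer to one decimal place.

The untreated sources together contribute 10^(91/10) = 1.259e+09, i.e. 91.00 dB(A).
The limit corresponds to 10^(93/10) = 1.995e+09; subtracting the fixed part leaves 7.363e+08 for the grinder, i.e. 88.67 dB(A).
Required insertion loss = 94 − 88.67 = 5.33 dB.

5.3 dB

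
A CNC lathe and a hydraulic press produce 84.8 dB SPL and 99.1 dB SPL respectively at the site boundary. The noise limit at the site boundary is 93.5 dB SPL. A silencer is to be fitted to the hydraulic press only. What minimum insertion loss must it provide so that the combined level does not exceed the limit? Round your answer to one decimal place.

Fixed contribution from the other source: Σ 10^(L/10) = 10^(84.8/10) = 3.020e+08 (84.80 dB SPL).
The limit corresponds to 10^(93.5/10) = 2.239e+09; subtracting the fixed part leaves 1.937e+09 for the hydraulic press, i.e. 92.87 dB SPL.
Required insertion loss = 99.1 − 92.87 = 6.23 dB.

6.2 dB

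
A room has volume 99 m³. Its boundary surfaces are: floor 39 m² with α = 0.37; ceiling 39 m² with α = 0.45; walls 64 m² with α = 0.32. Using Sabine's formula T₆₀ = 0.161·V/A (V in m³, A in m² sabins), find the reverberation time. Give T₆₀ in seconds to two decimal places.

0.30 s

Total absorption A = 39·0.37 + 39·0.45 + 64·0.32 = 52.46 m² sabins.
T₆₀ = 0.161·V/A = 0.161·99/52.46 = 0.304 s.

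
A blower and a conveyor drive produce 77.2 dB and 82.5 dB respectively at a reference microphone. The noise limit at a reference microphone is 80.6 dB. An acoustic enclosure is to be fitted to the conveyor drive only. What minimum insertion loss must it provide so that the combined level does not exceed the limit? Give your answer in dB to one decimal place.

4.6 dB

Everything except the conveyor drive sums to 10^(77.2/10) = 5.248e+07 in linear terms, 77.20 dB.
To meet 80.6 dB overall, the treated conveyor drive may contribute at most 10^(80.6/10) − 5.248e+07 = 6.233e+07, i.e. 77.95 dB.
Required insertion loss = 82.5 − 77.95 = 4.55 dB.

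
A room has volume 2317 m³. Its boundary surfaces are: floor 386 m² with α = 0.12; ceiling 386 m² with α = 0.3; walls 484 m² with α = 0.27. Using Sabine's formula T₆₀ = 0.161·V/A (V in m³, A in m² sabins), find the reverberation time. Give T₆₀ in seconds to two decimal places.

1.27 s

Summing Sᵢαᵢ: 386·0.12 + 386·0.3 + 484·0.27 = 292.80 m².
T₆₀ = 0.161·V/A = 0.161·2317/292.80 = 1.274 s.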